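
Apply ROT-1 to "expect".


Word: "expect"
Shift: 1
Each letter → (letter + shift) mod 26:
  'e' (4) + 1 = 5 → 'f'
  'x' (23) + 1 = 24 → 'y'
  'p' (15) + 1 = 16 → 'q'
  'e' (4) + 1 = 5 → 'f'
  'c' (2) + 1 = 3 → 'd'
  't' (19) + 1 = 20 → 'u'
Result = "fyqfdu"


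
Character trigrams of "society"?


Word: "society" (length 7)
Number of trigrams = 7 - 3 + 1 = 5
  Position 0: "soc"
  Position 1: "oci"
  Position 2: "cie"
  Position 3: "iet"
  Position 4: "ety"
Trigrams = "soc", "oci", "cie", "iet", "ety"


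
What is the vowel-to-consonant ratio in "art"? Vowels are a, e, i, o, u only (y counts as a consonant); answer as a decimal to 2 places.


Word: "art"
Vowels (a,e,i,o,u): 1
Consonants: 2
Ratio = 1/2
= 0.50


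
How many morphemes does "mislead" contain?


Word: "mislead"
Morphemes: mis- + lead
Each morpheme carries meaning
= 2 morphemes


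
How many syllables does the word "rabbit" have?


Word: "rabbit"
Syllable breakdown: rab · bit
Counting: 2 parts
= 2 syllables


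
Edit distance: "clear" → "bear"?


Word 1: "clear" (length 5)
Word 2: "bear" (length 4)
One optimal edit sequence (insert/delete/substitute each cost 1):
  1. delete 'c'  (+1)
  2. substitute 'l' -> 'b'  (+1)
  3. keep 'e'
  4. keep 'a'
  5. keep 'r'
Total edit operations: 2
Edit distance = 2


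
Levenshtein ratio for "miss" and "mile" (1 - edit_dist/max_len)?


Word 1: "miss" (length 4)
Word 2: "mile" (length 4)
One optimal edit sequence:
  1. keep 'm'
  2. keep 'i'
  3. substitute 's' -> 'l'  (+1)
  4. substitute 's' -> 'e'  (+1)
Edit distance = 2
Max length = max(4, 4) = 4
Similarity = 1 - 2/4
= 0.5000


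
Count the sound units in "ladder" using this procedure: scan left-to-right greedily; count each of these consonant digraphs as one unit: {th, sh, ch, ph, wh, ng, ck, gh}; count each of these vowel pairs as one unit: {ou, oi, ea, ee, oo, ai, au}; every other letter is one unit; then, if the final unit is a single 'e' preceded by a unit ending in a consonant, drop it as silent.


Word: "ladder" (6 letters)
Left-to-right scan:
  [1] 'l' (letter)
  [2] 'a' (letter)
  [3] 'd' (letter)
  [4] 'd' (letter)
  [5] 'e' (letter)
  [6] 'r' (letter)
Units from scan: 6
Sound units = 6 units


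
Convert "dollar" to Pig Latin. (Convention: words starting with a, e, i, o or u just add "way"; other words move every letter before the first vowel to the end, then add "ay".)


Word: "dollar"
Starts with consonant(s) → move to end, add 'ay'
Consonant cluster: "d"
Pig Latin = "ollarday"


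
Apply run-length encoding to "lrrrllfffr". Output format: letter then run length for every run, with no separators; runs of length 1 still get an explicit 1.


String: "lrrrllfffr"
Scanning for consecutive runs:
  'l' x 1
  'r' x 3
  'l' x 2
  'f' x 3
  'r' x 1
RLE = "l1r3l2f3r1"


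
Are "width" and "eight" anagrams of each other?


Word 1: "width" → sorted: dhitw
Word 2: "eight" → sorted: eghit
Same letters? dhitw != eghit
Anagram = No


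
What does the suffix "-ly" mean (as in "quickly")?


Suffix: -ly
Example: quickly (quick + -ly)
Meaning = in a manner


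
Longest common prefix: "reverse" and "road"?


Word 1: "reverse"
Word 2: "road"
Comparing from start:
  Pos 0: 'r' == 'r'
  Pos 1: 'e' != 'o' (stop)
LCP = "r" (length 1)


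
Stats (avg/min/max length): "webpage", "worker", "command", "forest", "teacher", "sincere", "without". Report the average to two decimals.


Lengths: "webpage"=7, "worker"=6, "command"=7, "forest"=6, "teacher"=7, "sincere"=7, "without"=7
Sum = 47, Count = 7
Average = 47/7 = 6.71
= avg=6.71, min=6, max=7


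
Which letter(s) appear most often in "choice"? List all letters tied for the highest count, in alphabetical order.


Word: "choice"
Letter counts:
  'c': 2
  'e': 1
  'h': 1
  'i': 1
  'o': 1
Maximum count = 2
Most frequent = 'c' (2 times each)


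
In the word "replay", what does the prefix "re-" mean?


Prefix: re-
Example: replay = re- + play
Meaning = again


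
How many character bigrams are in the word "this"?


Word: "this" (length 4)
Number of 2-grams = length - 2 + 1 = 4 - 2 + 1
= 3


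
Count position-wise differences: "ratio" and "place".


Comparing character by character (same length = 5):
  Pos 0: 'r' vs 'p' !=
  Pos 1: 'a' vs 'l' !=
  Pos 2: 't' vs 'a' !=
  Pos 3: 'i' vs 'c' !=
  Pos 4: 'o' vs 'e' !=
Hamming distance = 5


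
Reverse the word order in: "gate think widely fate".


Original: "gate think widely fate"
Words (1..n): gate | think | widely | fate
Reversed (n..1): fate | widely | think | gate
Result = "fate widely think gate"


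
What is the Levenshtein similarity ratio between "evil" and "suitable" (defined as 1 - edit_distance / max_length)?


Word 1: "evil" (length 4)
Word 2: "suitable" (length 8)
One optimal edit sequence:
  1. substitute 'e' -> 's'  (+1)
  2. substitute 'v' -> 'u'  (+1)
  3. keep 'i'
  4. insert 't'  (+1)
  5. insert 'a'  (+1)
  6. insert 'b'  (+1)
  7. keep 'l'
  8. insert 'e'  (+1)
Edit distance = 6
Max length = max(4, 8) = 8
Similarity = 1 - 6/8
= 0.2500


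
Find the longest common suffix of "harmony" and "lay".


Word 1: "harmony"
Word 2: "lay"
Comparing from end:
  Pos -1: 'y' == 'y'
  Pos -2: 'n' != 'a' (stop)
LCS = "y" (length 1)


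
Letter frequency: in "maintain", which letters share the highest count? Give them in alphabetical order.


Word: "maintain"
Letter counts:
  'a': 2
  'i': 2
  'm': 1
  'n': 2
  't': 1
Maximum count = 2
Most frequent = 'a', 'i', 'n' (2 times each)


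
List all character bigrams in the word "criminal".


Word: "criminal" (length 8)
Number of bigrams = 8 - 2 + 1 = 7
  Position 0: "cr"
  Position 1: "ri"
  Position 2: "im"
  Position 3: "mi"
  Position 4: "in"
  Position 5: "na"
  Position 6: "al"
Bigrams = "cr", "ri", "im", "mi", "in", "na", "al"


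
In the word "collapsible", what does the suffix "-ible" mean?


Suffix: -ible
Example: collapsible = collapse + -ible, with a spelling change
Meaning = capable of


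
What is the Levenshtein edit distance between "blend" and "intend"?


Word 1: "blend" (length 5)
Word 2: "intend" (length 6)
One optimal edit sequence (insert/delete/substitute each cost 1):
  1. insert 'i'  (+1)
  2. substitute 'b' -> 'n'  (+1)
  3. substitute 'l' -> 't'  (+1)
  4. keep 'e'
  5. keep 'n'
  6. keep 'd'
Total edit operations: 3
Edit distance = 3


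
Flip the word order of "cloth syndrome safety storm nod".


Original: "cloth syndrome safety storm nod"
Words (1..n): cloth | syndrome | safety | storm | nod
Reversed (n..1): nod | storm | safety | syndrome | cloth
Result = "nod storm safety syndrome cloth"


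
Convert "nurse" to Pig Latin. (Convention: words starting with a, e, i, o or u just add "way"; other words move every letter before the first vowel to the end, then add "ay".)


Word: "nurse"
Starts with consonant(s) → move to end, add 'ay'
Consonant cluster: "n"
Pig Latin = "ursenay"


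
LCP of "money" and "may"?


Word 1: "money"
Word 2: "may"
Comparing from start:
  Pos 0: 'm' == 'm'
  Pos 1: 'o' != 'a' (stop)
LCP = "m" (length 1)


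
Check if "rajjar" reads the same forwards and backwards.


Word: "rajjar"
Reversed: "rajjar"
Forward == Backward? rajjar == rajjar
Palindrome = Yes


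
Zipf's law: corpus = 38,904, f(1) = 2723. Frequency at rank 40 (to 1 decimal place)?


Zipf's law: f(r) = f(1) / r
f(1) = 2723
f(40) = 2723 / 40
= 68.1 occurrences


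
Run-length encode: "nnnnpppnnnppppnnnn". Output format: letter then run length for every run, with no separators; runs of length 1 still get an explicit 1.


String: "nnnnpppnnnppppnnnn"
Scanning for consecutive runs:
  'n' x 4
  'p' x 3
  'n' x 3
  'p' x 4
  'n' x 4
RLE = "n4p3n3p4n4"


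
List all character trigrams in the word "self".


Word: "self" (length 4)
Number of trigrams = 4 - 3 + 1 = 2
  Position 0: "sel"
  Position 1: "elf"
Trigrams = "sel", "elf"


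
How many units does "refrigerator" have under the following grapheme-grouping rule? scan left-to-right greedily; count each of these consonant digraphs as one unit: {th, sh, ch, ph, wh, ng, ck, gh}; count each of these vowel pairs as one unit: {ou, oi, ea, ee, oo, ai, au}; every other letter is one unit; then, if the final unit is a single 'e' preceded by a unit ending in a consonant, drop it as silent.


Word: "refrigerator" (12 letters)
Left-to-right scan:
  1. 'r' (letter)
  2. 'e' (letter)
  3. 'f' (letter)
  4. 'r' (letter)
  5. 'i' (letter)
  6. 'g' (letter)
  7. 'e' (letter)
  8. 'r' (letter)
  9. 'a' (letter)
  10. 't' (letter)
  11. 'o' (letter)
  12. 'r' (letter)
Units from scan: 12
Sound units = 12 units


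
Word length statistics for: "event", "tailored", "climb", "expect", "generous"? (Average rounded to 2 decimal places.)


Lengths: "event"=5, "tailored"=8, "climb"=5, "expect"=6, "generous"=8
Sum = 32, Count = 5
Average = 32/5 = 6.40
= avg=6.40, min=5, max=8


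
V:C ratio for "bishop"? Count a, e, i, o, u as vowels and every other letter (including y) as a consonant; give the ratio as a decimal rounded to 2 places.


Word: "bishop"
Vowels (a,e,i,o,u): 2
Consonants: 4
Ratio = 2/4
= 0.50


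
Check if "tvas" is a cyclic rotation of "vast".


Word: "vast", Candidate: "tvas"
Method: check if candidate is substring of word+word
"vastvast" contains "tvas"? Yes
Is rotation = Yes


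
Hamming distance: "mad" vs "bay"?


Comparing character by character (same length = 3):
  Pos 0: 'm' vs 'b' !=
  Pos 1: 'a' vs 'a' =
  Pos 2: 'd' vs 'y' !=
Hamming distance = 2


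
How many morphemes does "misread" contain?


Word: "misread"
Morphemes: mis- | read
Each morpheme carries meaning
= 2 morphemes


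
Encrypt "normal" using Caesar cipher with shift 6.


Word: "normal"
Shift: 6
Each letter → (letter + shift) mod 26:
  'n' (13) + 6 = 19 → 't'
  'o' (14) + 6 = 20 → 'u'
  'r' (17) + 6 = 23 → 'x'
  'm' (12) + 6 = 18 → 's'
  'a' (0) + 6 = 6 → 'g'
  'l' (11) + 6 = 17 → 'r'
Result = "tuxsgr"


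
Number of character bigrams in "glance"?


Word: "glance" (length 6)
Number of 2-grams = length - 2 + 1 = 6 - 2 + 1
= 5


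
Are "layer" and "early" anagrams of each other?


Word 1: "layer" → sorted: aelry
Word 2: "early" → sorted: aelry
Same letters? aelry == aelry
Anagram = Yes


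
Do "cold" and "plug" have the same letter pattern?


Pattern of "cold": [0, 1, 2, 3]
Pattern of "plug": [0, 1, 2, 3]
Patterns match
Same pattern = Yes


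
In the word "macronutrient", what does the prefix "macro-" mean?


Prefix: macro-
As in: macronutrient -> macro- + nutrient
Meaning = large


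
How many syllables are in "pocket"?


Word: "pocket"
Syllable breakdown: pock / et
Counting: 2 parts
= 2 syllables


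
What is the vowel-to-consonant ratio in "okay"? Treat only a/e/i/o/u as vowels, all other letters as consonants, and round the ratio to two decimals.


Word: "okay"
Vowels (a,e,i,o,u): 2
Consonants: 2
Ratio = 2/2
= 1.00


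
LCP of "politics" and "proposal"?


Word 1: "politics"
Word 2: "proposal"
Comparing from start:
  Pos 0: 'p' == 'p'
  Pos 1: 'o' != 'r' (stop)
LCP = "p" (length 1)


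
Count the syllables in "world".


Word: "world"
Syllable breakdown: world
Counting: 1 part
= 1 syllable


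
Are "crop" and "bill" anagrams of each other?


Word 1: "crop" → sorted: copr
Word 2: "bill" → sorted: bill
Same letters? copr != bill
Anagram = No


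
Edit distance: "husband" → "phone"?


Word 1: "husband" (length 7)
Word 2: "phone" (length 5)
One optimal edit sequence (insert/delete/substitute each cost 1):
  1. delete 'h'  (+1)
  2. delete 'u'  (+1)
  3. substitute 's' -> 'p'  (+1)
  4. substitute 'b' -> 'h'  (+1)
  5. substitute 'a' -> 'o'  (+1)
  6. keep 'n'
  7. substitute 'd' -> 'e'  (+1)
Total edit operations: 6
Edit distance = 6


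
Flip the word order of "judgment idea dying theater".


Original: "judgment idea dying theater"
Words (1..n): judgment | idea | dying | theater
Reversed (n..1): theater | dying | idea | judgment
Result = "theater dying idea judgment"


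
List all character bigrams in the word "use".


Word: "use" (length 3)
Number of bigrams = 3 - 2 + 1 = 2
  Position 0: "us"
  Position 1: "se"
Bigrams = "us", "se"


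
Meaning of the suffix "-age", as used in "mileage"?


Suffix: -age
Example: mileage = mile + -age
Meaning = result / collection


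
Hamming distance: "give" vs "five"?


Comparing character by character (same length = 4):
  Pos 0: 'g' vs 'f' !=
  Pos 1: 'i' vs 'i' =
  Pos 2: 'v' vs 'v' =
  Pos 3: 'e' vs 'e' =
Hamming distance = 1


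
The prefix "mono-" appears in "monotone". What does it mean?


Prefix: mono-
As in: monotone -> mono- + tone
Meaning = one


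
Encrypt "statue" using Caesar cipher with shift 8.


Word: "statue"
Shift: 8
Each letter → (letter + shift) mod 26:
  's' (18) + 8 = 0 → 'a'
  't' (19) + 8 = 1 → 'b'
  'a' (0) + 8 = 8 → 'i'
  't' (19) + 8 = 1 → 'b'
  'u' (20) + 8 = 2 → 'c'
  'e' (4) + 8 = 12 → 'm'
Result = "abibcm"


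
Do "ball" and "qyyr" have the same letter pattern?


Pattern of "ball": [0, 1, 2, 2]
Pattern of "qyyr": [0, 1, 1, 2]
Patterns do not match
Same pattern = No


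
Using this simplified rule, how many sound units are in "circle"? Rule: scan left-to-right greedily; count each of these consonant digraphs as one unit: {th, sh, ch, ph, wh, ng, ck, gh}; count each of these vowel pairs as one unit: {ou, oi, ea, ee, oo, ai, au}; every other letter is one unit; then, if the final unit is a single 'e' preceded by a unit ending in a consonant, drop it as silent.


Word: "circle" (6 letters)
Left-to-right scan:
  (1) 'c' (letter)
  (2) 'i' (letter)
  (3) 'r' (letter)
  (4) 'c' (letter)
  (5) 'l' (letter)
  (6) 'e' (letter)
Units from scan: 6
Final unit is 'e' after a consonant -> drop as silent (-1)
Sound units = 5 units


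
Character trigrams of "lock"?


Word: "lock" (length 4)
Number of trigrams = 4 - 3 + 1 = 2
  Position 0: "loc"
  Position 1: "ock"
Trigrams = "loc", "ock"


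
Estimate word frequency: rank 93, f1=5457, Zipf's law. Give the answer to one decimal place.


Zipf's law: f(r) = f(1) / r
f(1) = 5457
f(93) = 5457 / 93
= 58.7 occurrences


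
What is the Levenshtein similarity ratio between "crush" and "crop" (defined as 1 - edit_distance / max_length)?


Word 1: "crush" (length 5)
Word 2: "crop" (length 4)
One optimal edit sequence:
  1. keep 'c'
  2. keep 'r'
  3. delete 'u'  (+1)
  4. substitute 's' -> 'o'  (+1)
  5. substitute 'h' -> 'p'  (+1)
Edit distance = 3
Max length = max(5, 4) = 5
Similarity = 1 - 3/5
= 0.4000


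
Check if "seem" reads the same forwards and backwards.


Word: "seem"
Reversed: "mees"
Forward == Backward? seem != mees
Palindrome = No


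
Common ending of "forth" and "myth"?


Word 1: "forth"
Word 2: "myth"
Comparing from end:
  Pos -1: 'h' == 'h'
  Pos -2: 't' == 't'
  Pos -3: 'r' != 'y' (stop)
LCS = "th" (length 2)


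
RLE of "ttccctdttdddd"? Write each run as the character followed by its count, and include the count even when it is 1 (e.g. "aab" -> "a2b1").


String: "ttccctdttdddd"
Scanning for consecutive runs:
  't' x 2
  'c' x 3
  't' x 1
  'd' x 1
  't' x 2
  'd' x 4
RLE = "t2c3t1d1t2d4"


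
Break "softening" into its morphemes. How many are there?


Word: "softening"
Morphemes: soft | -en | -ing
Each morpheme carries meaning
= 3 morphemes


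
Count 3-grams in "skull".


Word: "skull" (length 5)
Number of 3-grams = length - 3 + 1 = 5 - 3 + 1
= 3


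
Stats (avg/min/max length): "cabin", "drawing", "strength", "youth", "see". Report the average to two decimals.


Lengths: "cabin"=5, "drawing"=7, "strength"=8, "youth"=5, "see"=3
Sum = 28, Count = 5
Average = 28/5 = 5.60
= avg=5.60, min=3, max=8


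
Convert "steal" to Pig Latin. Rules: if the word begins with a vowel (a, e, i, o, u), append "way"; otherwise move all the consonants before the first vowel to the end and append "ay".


Word: "steal"
Starts with consonant(s) → move to end, add 'ay'
Consonant cluster: "st"
Pig Latin = "ealstay"


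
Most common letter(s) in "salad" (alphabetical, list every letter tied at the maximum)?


Word: "salad"
Letter counts:
  'a': 2
  'd': 1
  'l': 1
  's': 1
Maximum count = 2
Most frequent = 'a' (2 times each)


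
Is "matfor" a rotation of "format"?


Word: "format", Candidate: "matfor"
Method: check if candidate is substring of word+word
"formatformat" contains "matfor"? Yes
Is rotation = Yes


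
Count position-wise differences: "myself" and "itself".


Comparing character by character (same length = 6):
  Pos 0: 'm' vs 'i' !=
  Pos 1: 'y' vs 't' !=
  Pos 2: 's' vs 's' =
  Pos 3: 'e' vs 'e' =
  Pos 4: 'l' vs 'l' =
  Pos 5: 'f' vs 'f' =
Hamming distance = 2


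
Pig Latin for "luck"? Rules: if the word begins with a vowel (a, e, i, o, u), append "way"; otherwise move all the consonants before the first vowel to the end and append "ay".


Word: "luck"
Starts with consonant(s) → move to end, add 'ay'
Consonant cluster: "l"
Pig Latin = "ucklay"


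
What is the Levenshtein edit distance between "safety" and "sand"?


Word 1: "safety" (length 6)
Word 2: "sand" (length 4)
One optimal edit sequence (insert/delete/substitute each cost 1):
  1. keep 's'
  2. keep 'a'
  3. delete 'f'  (+1)
  4. delete 'e'  (+1)
  5. substitute 't' -> 'n'  (+1)
  6. substitute 'y' -> 'd'  (+1)
Total edit operations: 4
Edit distance = 4


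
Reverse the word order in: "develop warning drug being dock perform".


Original: "develop warning drug being dock perform"
Words (1..n): develop | warning | drug | being | dock | perform
Reversed (n..1): perform | dock | being | drug | warning | develop
Result = "perform dock being drug warning develop"


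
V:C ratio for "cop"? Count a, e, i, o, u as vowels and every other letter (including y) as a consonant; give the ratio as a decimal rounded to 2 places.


Word: "cop"
Vowels (a,e,i,o,u): 1
Consonants: 2
Ratio = 1/2
= 0.50


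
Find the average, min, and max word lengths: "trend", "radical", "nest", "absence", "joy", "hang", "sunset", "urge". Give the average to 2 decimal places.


Lengths: "trend"=5, "radical"=7, "nest"=4, "absence"=7, "joy"=3, "hang"=4, "sunset"=6, "urge"=4
Sum = 40, Count = 8
Average = 40/8 = 5.00
= avg=5.00, min=3, max=7


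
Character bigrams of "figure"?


Word: "figure" (length 6)
Number of bigrams = 6 - 2 + 1 = 5
  Position 0: "fi"
  Position 1: "ig"
  Position 2: "gu"
  Position 3: "ur"
  Position 4: "re"
Bigrams = "fi", "ig", "gu", "ur", "re"


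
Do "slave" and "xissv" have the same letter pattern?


Pattern of "slave": [0, 1, 2, 3, 4]
Pattern of "xissv": [0, 1, 2, 2, 3]
Patterns do not match
Same pattern = No


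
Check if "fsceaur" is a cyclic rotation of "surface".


Word: "surface", Candidate: "fsceaur"
Method: check if candidate is substring of word+word
"surfacesurface" contains "fsceaur"? No
Is rotation = No


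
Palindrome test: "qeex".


Word: "qeex"
Reversed: "xeeq"
Forward == Backward? qeex != xeeq
Palindrome = No


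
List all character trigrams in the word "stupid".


Word: "stupid" (length 6)
Number of trigrams = 6 - 3 + 1 = 4
  Position 0: "stu"
  Position 1: "tup"
  Position 2: "upi"
  Position 3: "pid"
Trigrams = "stu", "tup", "upi", "pid"


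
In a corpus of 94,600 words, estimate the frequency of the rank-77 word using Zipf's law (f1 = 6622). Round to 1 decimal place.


Zipf's law: f(r) = f(1) / r
f(1) = 6622
f(77) = 6622 / 77
= 86.0 occurrences


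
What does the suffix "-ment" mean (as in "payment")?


Suffix: -ment
As in: payment -> pay + -ment
Meaning = result of action


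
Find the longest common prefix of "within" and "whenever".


Word 1: "within"
Word 2: "whenever"
Comparing from start:
  Pos 0: 'w' == 'w'
  Pos 1: 'i' != 'h' (stop)
LCP = "w" (length 1)


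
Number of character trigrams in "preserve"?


Word: "preserve" (length 8)
Number of 3-grams = length - 3 + 1 = 8 - 3 + 1
= 6


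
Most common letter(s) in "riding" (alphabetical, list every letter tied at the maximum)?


Word: "riding"
Letter counts:
  'd': 1
  'g': 1
  'i': 2
  'n': 1
  'r': 1
Maximum count = 2
Most frequent = 'i' (2 times each)


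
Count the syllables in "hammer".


Word: "hammer"
Syllable breakdown: ham | mer
Counting: 2 parts
= 2 syllables


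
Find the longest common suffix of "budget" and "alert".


Word 1: "budget"
Word 2: "alert"
Comparing from end:
  Pos -1: 't' == 't'
  Pos -2: 'e' != 'r' (stop)
LCS = "t" (length 1)


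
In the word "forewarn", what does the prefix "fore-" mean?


Prefix: fore-
Example: forewarn (fore- + warn)
Meaning = before


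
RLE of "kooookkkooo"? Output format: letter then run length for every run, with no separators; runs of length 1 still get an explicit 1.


String: "kooookkkooo"
Scanning for consecutive runs:
  'k' x 1
  'o' x 4
  'k' x 3
  'o' x 3
RLE = "k1o4k3o3"


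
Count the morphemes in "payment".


Word: "payment"
Morphemes: pay / -ment
Each morpheme carries meaning
= 2 morphemes


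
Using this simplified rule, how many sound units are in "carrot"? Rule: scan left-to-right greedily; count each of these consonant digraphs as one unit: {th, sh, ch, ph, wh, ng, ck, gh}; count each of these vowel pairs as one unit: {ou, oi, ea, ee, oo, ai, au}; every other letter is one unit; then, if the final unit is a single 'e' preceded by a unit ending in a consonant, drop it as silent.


Word: "carrot" (6 letters)
Left-to-right scan:
  [1] 'c' (letter)
  [2] 'a' (letter)
  [3] 'r' (letter)
  [4] 'r' (letter)
  [5] 'o' (letter)
  [6] 't' (letter)
Units from scan: 6
Sound units = 6 units


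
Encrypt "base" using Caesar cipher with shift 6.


Word: "base"
Shift: 6
Each letter → (letter + shift) mod 26:
  'b' (1) + 6 = 7 → 'h'
  'a' (0) + 6 = 6 → 'g'
  's' (18) + 6 = 24 → 'y'
  'e' (4) + 6 = 10 → 'k'
Result = "hgyk"


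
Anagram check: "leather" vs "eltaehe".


Word 1: "leather" → sorted: aeehlrt
Word 2: "eltaehe" → sorted: aeeehlt
Same letters? aeehlrt != aeeehlt
Anagram = No


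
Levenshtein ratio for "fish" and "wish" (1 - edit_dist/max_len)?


Word 1: "fish" (length 4)
Word 2: "wish" (length 4)
One optimal edit sequence:
  1. substitute 'f' -> 'w'  (+1)
  2. keep 'i'
  3. keep 's'
  4. keep 'h'
Edit distance = 1
Max length = max(4, 4) = 4
Similarity = 1 - 1/4
= 0.7500


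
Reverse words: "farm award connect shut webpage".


Original: "farm award connect shut webpage"
Words (1..n): farm | award | connect | shut | webpage
Reversed (n..1): webpage | shut | connect | award | farm
Result = "webpage shut connect award farm"


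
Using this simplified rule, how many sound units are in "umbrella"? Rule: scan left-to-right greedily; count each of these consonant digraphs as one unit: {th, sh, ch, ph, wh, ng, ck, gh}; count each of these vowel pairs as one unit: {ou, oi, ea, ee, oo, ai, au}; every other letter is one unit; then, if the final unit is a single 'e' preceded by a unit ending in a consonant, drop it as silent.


Word: "umbrella" (8 letters)
Left-to-right scan:
  [1] 'u' (letter)
  [2] 'm' (letter)
  [3] 'b' (letter)
  [4] 'r' (letter)
  [5] 'e' (letter)
  [6] 'l' (letter)
  [7] 'l' (letter)
  [8] 'a' (letter)
Units from scan: 8
Sound units = 8 units


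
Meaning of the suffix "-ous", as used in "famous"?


Suffix: -ous
Example: famous = fame + -ous, with a spelling change
Meaning = having quality of


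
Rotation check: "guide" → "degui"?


Word: "guide", Candidate: "degui"
Method: check if candidate is substring of word+word
"guideguide" contains "degui"? Yes
Is rotation = Yes


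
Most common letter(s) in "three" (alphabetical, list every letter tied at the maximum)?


Word: "three"
Letter counts:
  'e': 2
  'h': 1
  'r': 1
  't': 1
Maximum count = 2
Most frequent = 'e' (2 times each)


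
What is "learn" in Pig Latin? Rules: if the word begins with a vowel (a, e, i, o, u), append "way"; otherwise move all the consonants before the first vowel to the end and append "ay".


Word: "learn"
Starts with consonant(s) → move to end, add 'ay'
Consonant cluster: "l"
Pig Latin = "earnlay"


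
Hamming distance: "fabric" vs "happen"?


Comparing character by character (same length = 6):
  Pos 0: 'f' vs 'h' !=
  Pos 1: 'a' vs 'a' =
  Pos 2: 'b' vs 'p' !=
  Pos 3: 'r' vs 'p' !=
  Pos 4: 'i' vs 'e' !=
  Pos 5: 'c' vs 'n' !=
Hamming distance = 5


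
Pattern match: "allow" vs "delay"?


Pattern of "allow": [0, 1, 1, 2, 3]
Pattern of "delay": [0, 1, 2, 3, 4]
Patterns do not match
Same pattern = No


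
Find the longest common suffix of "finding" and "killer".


Word 1: "finding"
Word 2: "killer"
Comparing from end:
  Pos -1: 'g' != 'r' (stop)
LCS = "" (length 0)


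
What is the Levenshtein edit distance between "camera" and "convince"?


Word 1: "camera" (length 6)
Word 2: "convince" (length 8)
One optimal edit sequence (insert/delete/substitute each cost 1):
  1. keep 'c'
  2. insert 'o'  (+1)
  3. insert 'n'  (+1)
  4. substitute 'a' -> 'v'  (+1)
  5. substitute 'm' -> 'i'  (+1)
  6. substitute 'e' -> 'n'  (+1)
  7. substitute 'r' -> 'c'  (+1)
  8. substitute 'a' -> 'e'  (+1)
Total edit operations: 7
Edit distance = 7


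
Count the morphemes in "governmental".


Word: "governmental"
Morphemes: govern | -ment | -al
Each morpheme carries meaning
= 3 morphemes


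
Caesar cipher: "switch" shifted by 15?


Word: "switch"
Shift: 15
Each letter → (letter + shift) mod 26:
  's' (18) + 15 = 7 → 'h'
  'w' (22) + 15 = 11 → 'l'
  'i' (8) + 15 = 23 → 'x'
  't' (19) + 15 = 8 → 'i'
  'c' (2) + 15 = 17 → 'r'
  'h' (7) + 15 = 22 → 'w'
Result = "hlxirw"


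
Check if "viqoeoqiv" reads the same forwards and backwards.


Word: "viqoeoqiv"
Reversed: "viqoeoqiv"
Forward == Backward? viqoeoqiv == viqoeoqiv
Palindrome = Yes


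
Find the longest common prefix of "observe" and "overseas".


Word 1: "observe"
Word 2: "overseas"
Comparing from start:
  Pos 0: 'o' == 'o'
  Pos 1: 'b' != 'v' (stop)
LCP = "o" (length 1)


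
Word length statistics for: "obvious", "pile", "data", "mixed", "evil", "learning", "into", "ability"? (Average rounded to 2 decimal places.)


Lengths: "obvious"=7, "pile"=4, "data"=4, "mixed"=5, "evil"=4, "learning"=8, "into"=4, "ability"=7
Sum = 43, Count = 8
Average = 43/8 = 5.38
= avg=5.38, min=4, max=8


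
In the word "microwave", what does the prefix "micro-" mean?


Prefix: micro-
Example: microwave = micro- + wave
Meaning = small


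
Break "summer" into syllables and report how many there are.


Word: "summer"
Syllable breakdown: sum · mer
Counting: 2 parts
= 2 syllables


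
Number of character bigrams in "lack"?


Word: "lack" (length 4)
Number of 2-grams = length - 2 + 1 = 4 - 2 + 1
= 3


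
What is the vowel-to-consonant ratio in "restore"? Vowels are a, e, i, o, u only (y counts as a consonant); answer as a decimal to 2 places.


Word: "restore"
Vowels (a,e,i,o,u): 3
Consonants: 4
Ratio = 3/4
= 0.75


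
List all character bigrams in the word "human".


Word: "human" (length 5)
Number of bigrams = 5 - 2 + 1 = 4
  Position 0: "hu"
  Position 1: "um"
  Position 2: "ma"
  Position 3: "an"
Bigrams = "hu", "um", "ma", "an"


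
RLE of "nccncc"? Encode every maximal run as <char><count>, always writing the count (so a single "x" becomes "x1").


String: "nccncc"
Scanning for consecutive runs:
  'n' x 1
  'c' x 2
  'n' x 1
  'c' x 2
RLE = "n1c2n1c2"


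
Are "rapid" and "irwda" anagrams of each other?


Word 1: "rapid" → sorted: adipr
Word 2: "irwda" → sorted: adirw
Same letters? adipr != adirw
Anagram = No


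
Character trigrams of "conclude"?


Word: "conclude" (length 8)
Number of trigrams = 8 - 3 + 1 = 6
  Position 0: "con"
  Position 1: "onc"
  Position 2: "ncl"
  Position 3: "clu"
  Position 4: "lud"
  Position 5: "ude"
Trigrams = "con", "onc", "ncl", "clu", "lud", "ude"


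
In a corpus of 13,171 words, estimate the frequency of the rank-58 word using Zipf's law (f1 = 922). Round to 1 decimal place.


Zipf's law: f(r) = f(1) / r
f(1) = 922
f(58) = 922 / 58
= 15.9 occurrences


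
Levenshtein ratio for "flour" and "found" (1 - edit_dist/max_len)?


Word 1: "flour" (length 5)
Word 2: "found" (length 5)
One optimal edit sequence:
  1. keep 'f'
  2. delete 'l'  (+1)
  3. keep 'o'
  4. keep 'u'
  5. insert 'n'  (+1)
  6. substitute 'r' -> 'd'  (+1)
Edit distance = 3
Max length = max(5, 5) = 5
Similarity = 1 - 3/5
= 0.4000


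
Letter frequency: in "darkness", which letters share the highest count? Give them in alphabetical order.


Word: "darkness"
Letter counts:
  'a': 1
  'd': 1
  'e': 1
  'k': 1
  'n': 1
  'r': 1
  's': 2
Maximum count = 2
Most frequent = 's' (2 times each)


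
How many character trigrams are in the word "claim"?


Word: "claim" (length 5)
Number of 3-grams = length - 3 + 1 = 5 - 3 + 1
= 3


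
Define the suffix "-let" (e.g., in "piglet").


Suffix: -let
As in: piglet -> pig + -let
Meaning = small


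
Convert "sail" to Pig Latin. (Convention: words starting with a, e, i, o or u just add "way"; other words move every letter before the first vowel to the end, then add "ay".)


Word: "sail"
Starts with consonant(s) → move to end, add 'ay'
Consonant cluster: "s"
Pig Latin = "ailsay"


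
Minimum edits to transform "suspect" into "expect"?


Word 1: "suspect" (length 7)
Word 2: "expect" (length 6)
One optimal edit sequence (insert/delete/substitute each cost 1):
  1. delete 's'  (+1)
  2. substitute 'u' -> 'e'  (+1)
  3. substitute 's' -> 'x'  (+1)
  4. keep 'p'
  5. keep 'e'
  6. keep 'c'
  7. keep 't'
Total edit operations: 3
Edit distance = 3


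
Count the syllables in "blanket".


Word: "blanket"
Syllable breakdown: blan · ket
Counting: 2 parts
= 2 syllables


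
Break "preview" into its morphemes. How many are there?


Word: "preview"
Morphemes: pre- | view
Each morpheme carries meaning
= 2 morphemes


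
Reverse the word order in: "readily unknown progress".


Original: "readily unknown progress"
Words (1..n): readily | unknown | progress
Reversed (n..1): progress | unknown | readily
Result = "progress unknown readily"


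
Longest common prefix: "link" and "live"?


Word 1: "link"
Word 2: "live"
Comparing from start:
  Pos 0: 'l' == 'l'
  Pos 1: 'i' == 'i'
  Pos 2: 'n' != 'v' (stop)
LCP = "li" (length 2)


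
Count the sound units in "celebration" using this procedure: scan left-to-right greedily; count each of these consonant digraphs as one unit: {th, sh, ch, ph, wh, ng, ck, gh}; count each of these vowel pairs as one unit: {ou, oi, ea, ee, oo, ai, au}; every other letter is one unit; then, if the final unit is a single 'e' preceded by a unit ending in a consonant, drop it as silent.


Word: "celebration" (11 letters)
Left-to-right scan:
  1. 'c' (letter)
  2. 'e' (letter)
  3. 'l' (letter)
  4. 'e' (letter)
  5. 'b' (letter)
  6. 'r' (letter)
  7. 'a' (letter)
  8. 't' (letter)
  9. 'i' (letter)
  10. 'o' (letter)
  11. 'n' (letter)
Units from scan: 11
Sound units = 11 units


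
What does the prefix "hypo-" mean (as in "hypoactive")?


Prefix: hypo-
Example: hypoactive (hypo- + active)
Meaning = under / below normal


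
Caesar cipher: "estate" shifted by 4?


Word: "estate"
Shift: 4
Each letter → (letter + shift) mod 26:
  'e' (4) + 4 = 8 → 'i'
  's' (18) + 4 = 22 → 'w'
  't' (19) + 4 = 23 → 'x'
  'a' (0) + 4 = 4 → 'e'
  't' (19) + 4 = 23 → 'x'
  'e' (4) + 4 = 8 → 'i'
Result = "iwxexi"


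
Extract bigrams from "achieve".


Word: "achieve" (length 7)
Number of bigrams = 7 - 2 + 1 = 6
  Position 0: "ac"
  Position 1: "ch"
  Position 2: "hi"
  Position 3: "ie"
  Position 4: "ev"
  Position 5: "ve"
Bigrams = "ac", "ch", "hi", "ie", "ev", "ve"


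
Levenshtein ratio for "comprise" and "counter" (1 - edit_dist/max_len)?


Word 1: "comprise" (length 8)
Word 2: "counter" (length 7)
One optimal edit sequence:
  1. keep 'c'
  2. keep 'o'
  3. delete 'm'  (+1)
  4. substitute 'p' -> 'u'  (+1)
  5. substitute 'r' -> 'n'  (+1)
  6. substitute 'i' -> 't'  (+1)
  7. substitute 's' -> 'e'  (+1)
  8. substitute 'e' -> 'r'  (+1)
Edit distance = 6
Max length = max(8, 7) = 8
Similarity = 1 - 6/8
= 0.2500


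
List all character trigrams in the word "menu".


Word: "menu" (length 4)
Number of trigrams = 4 - 3 + 1 = 2
  Position 0: "men"
  Position 1: "enu"
Trigrams = "men", "enu"


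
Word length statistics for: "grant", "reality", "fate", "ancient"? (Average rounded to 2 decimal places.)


Lengths: "grant"=5, "reality"=7, "fate"=4, "ancient"=7
Sum = 23, Count = 4
Average = 23/4 = 5.75
= avg=5.75, min=4, max=7


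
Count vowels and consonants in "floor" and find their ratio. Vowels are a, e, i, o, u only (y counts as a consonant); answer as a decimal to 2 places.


Word: "floor"
Vowels (a,e,i,o,u): 2
Consonants: 3
Ratio = 2/3
= 0.67


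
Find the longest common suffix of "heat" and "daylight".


Word 1: "heat"
Word 2: "daylight"
Comparing from end:
  Pos -1: 't' == 't'
  Pos -2: 'a' != 'h' (stop)
LCS = "t" (length 1)


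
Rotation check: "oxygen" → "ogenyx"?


Word: "oxygen", Candidate: "ogenyx"
Method: check if candidate is substring of word+word
"oxygenoxygen" contains "ogenyx"? No
Is rotation = No


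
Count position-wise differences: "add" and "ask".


Comparing character by character (same length = 3):
  Pos 0: 'a' vs 'a' =
  Pos 1: 'd' vs 's' !=
  Pos 2: 'd' vs 'k' !=
Hamming distance = 2


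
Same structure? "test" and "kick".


Pattern of "test": [0, 1, 2, 0]
Pattern of "kick": [0, 1, 2, 0]
Patterns match
Same pattern = Yes


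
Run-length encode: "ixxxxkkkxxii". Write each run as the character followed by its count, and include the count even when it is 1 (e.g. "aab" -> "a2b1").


String: "ixxxxkkkxxii"
Scanning for consecutive runs:
  'i' x 1
  'x' x 4
  'k' x 3
  'x' x 2
  'i' x 2
RLE = "i1x4k3x2i2"


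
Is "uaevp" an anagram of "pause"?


Word 1: "pause" → sorted: aepsu
Word 2: "uaevp" → sorted: aepuv
Same letters? aepsu != aepuv
Anagram = No


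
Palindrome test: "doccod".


Word: "doccod"
Reversed: "doccod"
Forward == Backward? doccod == doccod
Palindrome = Yes


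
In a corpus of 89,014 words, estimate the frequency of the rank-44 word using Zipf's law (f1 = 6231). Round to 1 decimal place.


Zipf's law: f(r) = f(1) / r
f(1) = 6231
f(44) = 6231 / 44
= 141.6 occurrences


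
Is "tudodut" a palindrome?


Word: "tudodut"
Reversed: "tudodut"
Forward == Backward? tudodut == tudodut
Palindrome = Yes


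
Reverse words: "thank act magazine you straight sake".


Original: "thank act magazine you straight sake"
Words (1..n): thank | act | magazine | you | straight | sake
Reversed (n..1): sake | straight | you | magazine | act | thank
Result = "sake straight you magazine act thank"


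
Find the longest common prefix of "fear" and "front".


Word 1: "fear"
Word 2: "front"
Comparing from start:
  Pos 0: 'f' == 'f'
  Pos 1: 'e' != 'r' (stop)
LCP = "f" (length 1)


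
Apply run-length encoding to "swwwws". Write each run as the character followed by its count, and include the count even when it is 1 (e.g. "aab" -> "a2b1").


String: "swwwws"
Scanning for consecutive runs:
  's' x 1
  'w' x 4
  's' x 1
RLE = "s1w4s1"


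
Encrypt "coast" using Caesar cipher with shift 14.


Word: "coast"
Shift: 14
Each letter → (letter + shift) mod 26:
  'c' (2) + 14 = 16 → 'q'
  'o' (14) + 14 = 2 → 'c'
  'a' (0) + 14 = 14 → 'o'
  's' (18) + 14 = 6 → 'g'
  't' (19) + 14 = 7 → 'h'
Result = "qcogh"


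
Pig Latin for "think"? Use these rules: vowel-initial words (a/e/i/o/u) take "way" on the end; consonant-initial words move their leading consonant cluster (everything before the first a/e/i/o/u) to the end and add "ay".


Word: "think"
Starts with consonant(s) → move to end, add 'ay'
Consonant cluster: "th"
Pig Latin = "inkthay"


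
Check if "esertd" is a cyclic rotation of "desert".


Word: "desert", Candidate: "esertd"
Method: check if candidate is substring of word+word
"desertdesert" contains "esertd"? Yes
Is rotation = Yes


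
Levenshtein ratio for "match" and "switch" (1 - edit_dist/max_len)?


Word 1: "match" (length 5)
Word 2: "switch" (length 6)
One optimal edit sequence:
  1. insert 's'  (+1)
  2. substitute 'm' -> 'w'  (+1)
  3. substitute 'a' -> 'i'  (+1)
  4. keep 't'
  5. keep 'c'
  6. keep 'h'
Edit distance = 3
Max length = max(5, 6) = 6
Similarity = 1 - 3/6
= 0.5000


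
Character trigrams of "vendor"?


Word: "vendor" (length 6)
Number of trigrams = 6 - 3 + 1 = 4
  Position 0: "ven"
  Position 1: "end"
  Position 2: "ndo"
  Position 3: "dor"
Trigrams = "ven", "end", "ndo", "dor"


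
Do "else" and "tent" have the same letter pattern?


Pattern of "else": [0, 1, 2, 0]
Pattern of "tent": [0, 1, 2, 0]
Patterns match
Same pattern = Yes


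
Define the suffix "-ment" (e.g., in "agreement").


Suffix: -ment
As in: agreement -> agree + -ment
Meaning = result of action


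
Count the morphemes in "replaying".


Word: "replaying"
Morphemes: re- + play + -ing
Each morpheme carries meaning
= 3 morphemes


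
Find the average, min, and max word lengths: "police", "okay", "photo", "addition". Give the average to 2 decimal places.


Lengths: "police"=6, "okay"=4, "photo"=5, "addition"=8
Sum = 23, Count = 4
Average = 23/4 = 5.75
= avg=5.75, min=4, max=8


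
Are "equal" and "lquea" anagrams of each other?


Word 1: "equal" → sorted: aelqu
Word 2: "lquea" → sorted: aelqu
Same letters? aelqu == aelqu
Anagram = Yes


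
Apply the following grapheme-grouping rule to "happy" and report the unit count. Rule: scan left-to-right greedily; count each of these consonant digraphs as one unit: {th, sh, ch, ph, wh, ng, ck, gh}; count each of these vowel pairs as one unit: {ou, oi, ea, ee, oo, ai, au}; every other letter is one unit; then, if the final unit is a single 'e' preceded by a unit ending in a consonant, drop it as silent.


Word: "happy" (5 letters)
Left-to-right scan:
  1. 'h' (letter)
  2. 'a' (letter)
  3. 'p' (letter)
  4. 'p' (letter)
  5. 'y' (letter)
Units from scan: 5
Sound units = 5 units


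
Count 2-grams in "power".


Word: "power" (length 5)
Number of 2-grams = length - 2 + 1 = 5 - 2 + 1
= 4


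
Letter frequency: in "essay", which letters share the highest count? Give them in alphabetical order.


Word: "essay"
Letter counts:
  'a': 1
  'e': 1
  's': 2
  'y': 1
Maximum count = 2
Most frequent = 's' (2 times each)


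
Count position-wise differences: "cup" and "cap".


Comparing character by character (same length = 3):
  Pos 0: 'c' vs 'c' =
  Pos 1: 'u' vs 'a' !=
  Pos 2: 'p' vs 'p' =
Hamming distance = 1


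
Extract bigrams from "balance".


Word: "balance" (length 7)
Number of bigrams = 7 - 2 + 1 = 6
  Position 0: "ba"
  Position 1: "al"
  Position 2: "la"
  Position 3: "an"
  Position 4: "nc"
  Position 5: "ce"
Bigrams = "ba", "al", "la", "an", "nc", "ce"


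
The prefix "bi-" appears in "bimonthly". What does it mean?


Prefix: bi-
Example: bimonthly = bi- + monthly
Meaning = two


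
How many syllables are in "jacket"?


Word: "jacket"
Syllable breakdown: jack-et
Counting: 2 parts
= 2 syllables


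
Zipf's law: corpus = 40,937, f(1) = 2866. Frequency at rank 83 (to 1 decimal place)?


Zipf's law: f(r) = f(1) / r
f(1) = 2866
f(83) = 2866 / 83
= 34.5 occurrences


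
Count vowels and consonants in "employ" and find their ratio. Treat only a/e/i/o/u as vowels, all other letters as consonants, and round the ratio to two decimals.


Word: "employ"
Vowels (a,e,i,o,u): 2
Consonants: 4
Ratio = 2/4
= 0.50
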